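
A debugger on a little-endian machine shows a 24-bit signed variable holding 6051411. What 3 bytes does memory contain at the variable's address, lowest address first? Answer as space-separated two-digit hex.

6051411 in hexadecimal, padded to 24 bits, is 0x5C5653.
Split into bytes (most-significant first): 5C 56 53.
Little-endian stores the least-significant byte at the lowest address.
So at ascending addresses the bytes are 53 56 5C.

53 56 5C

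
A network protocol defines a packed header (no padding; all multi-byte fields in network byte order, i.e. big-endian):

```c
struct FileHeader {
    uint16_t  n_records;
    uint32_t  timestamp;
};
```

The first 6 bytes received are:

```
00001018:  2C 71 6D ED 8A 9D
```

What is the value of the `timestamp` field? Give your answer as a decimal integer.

1844284061

`timestamp` follows `n_records` (2 bytes), so it starts at byte offset 2 and occupies 4 bytes.
Bytes at offsets 2..5: 6D ED 8A 9D.
Big-endian: lowest address holds the most-significant byte.
The bytes are already most-significant first: 0x6DED8A9D.
0x6DED8A9D = 1844284061.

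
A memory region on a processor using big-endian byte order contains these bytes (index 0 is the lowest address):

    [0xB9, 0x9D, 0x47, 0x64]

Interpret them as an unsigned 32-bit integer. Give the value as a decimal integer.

3114092388

In big-endian order the high byte comes first in memory.
The bytes are already most-significant first: 0xB99D4764.
0xB99D4764 = 3114092388.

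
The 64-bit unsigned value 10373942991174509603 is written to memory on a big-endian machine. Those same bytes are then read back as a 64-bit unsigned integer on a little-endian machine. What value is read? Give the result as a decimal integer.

10373942991174509603 in 64-bit hexadecimal is 0x8FF7A62FDD1C2423.
Stored big-endian, the bytes at ascending addresses are 8F F7 A6 2F DD 1C 24 23.
Read back as little-endian, the first byte is least significant, giving 0x23241CDD2FA6F78F.
0x23241CDD2FA6F78F = 2532180626801883023.

2532180626801883023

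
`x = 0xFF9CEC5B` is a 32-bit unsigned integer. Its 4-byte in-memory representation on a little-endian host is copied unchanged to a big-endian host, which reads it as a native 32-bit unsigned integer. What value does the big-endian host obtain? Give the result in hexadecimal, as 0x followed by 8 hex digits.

0x5BEC9CFF

Stored little-endian, the bytes at ascending addresses are 5B EC 9C FF.
Read back as big-endian, the last byte is least significant, giving 0x5BEC9CFF.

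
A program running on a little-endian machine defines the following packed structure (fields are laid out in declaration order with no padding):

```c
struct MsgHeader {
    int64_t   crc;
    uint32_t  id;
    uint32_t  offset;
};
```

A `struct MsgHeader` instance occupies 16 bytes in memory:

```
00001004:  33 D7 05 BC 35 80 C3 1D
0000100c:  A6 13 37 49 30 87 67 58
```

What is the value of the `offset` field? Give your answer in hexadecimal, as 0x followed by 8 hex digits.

`offset` follows `crc` (8 B), `id` (4 B), so it starts at offset 8 + 4 = 12 and occupies 4 bytes.
Bytes at offsets 12..15: 30 87 67 58.
Little-endian: lowest address holds the least-significant byte.
Reassemble most-significant byte first: 58 67 87 30 → 0x58678730.

0x58678730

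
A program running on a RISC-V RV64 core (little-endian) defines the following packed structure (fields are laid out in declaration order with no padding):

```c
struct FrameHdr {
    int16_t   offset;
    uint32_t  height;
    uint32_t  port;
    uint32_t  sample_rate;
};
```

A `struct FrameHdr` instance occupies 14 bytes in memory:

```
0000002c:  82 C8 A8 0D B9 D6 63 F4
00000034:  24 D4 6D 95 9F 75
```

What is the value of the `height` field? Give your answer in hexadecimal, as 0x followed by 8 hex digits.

`height` follows `offset` (2 bytes), so it starts at byte offset 2 and occupies 4 bytes.
Bytes at offsets 2..5: A8 0D B9 D6.
Little-endian: lowest address holds the least-significant byte.
Reassemble most-significant byte first: D6 B9 0D A8 → 0xD6B90DA8.

0xD6B90DA8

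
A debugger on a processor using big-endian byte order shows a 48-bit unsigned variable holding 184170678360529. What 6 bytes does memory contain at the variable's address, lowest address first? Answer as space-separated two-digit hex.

A7 80 93 DC 99 D1

184170678360529 in hexadecimal, padded to 48 bits, is 0xA78093DC99D1.
Split into bytes (most-significant first): A7 80 93 DC 99 D1.
Big-endian: lowest address holds the most-significant byte.
So the memory order matches the most-significant-first order: A7 80 93 DC 99 D1.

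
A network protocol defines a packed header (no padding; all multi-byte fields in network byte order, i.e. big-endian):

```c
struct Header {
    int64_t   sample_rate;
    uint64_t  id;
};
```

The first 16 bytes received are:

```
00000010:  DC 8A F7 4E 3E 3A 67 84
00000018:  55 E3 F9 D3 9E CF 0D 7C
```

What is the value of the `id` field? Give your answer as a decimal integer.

`id` follows `sample_rate` (8 bytes), so it starts at byte offset 8 and occupies 8 bytes.
Bytes at offsets 8..15: 55 E3 F9 D3 9E CF 0D 7C.
Big-endian stores the most-significant byte at the lowest address.
The bytes are already most-significant first: 0x55E3F9D39ECF0D7C.
0x55E3F9D39ECF0D7C = 6189065000234978684.

6189065000234978684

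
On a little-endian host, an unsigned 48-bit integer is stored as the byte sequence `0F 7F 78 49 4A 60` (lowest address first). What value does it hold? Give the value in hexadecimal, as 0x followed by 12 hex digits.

0x604A49787F0F

Little-endian stores the least-significant byte at the lowest address.
Reassemble most-significant byte first: 60 4A 49 78 7F 0F → 0x604A49787F0F.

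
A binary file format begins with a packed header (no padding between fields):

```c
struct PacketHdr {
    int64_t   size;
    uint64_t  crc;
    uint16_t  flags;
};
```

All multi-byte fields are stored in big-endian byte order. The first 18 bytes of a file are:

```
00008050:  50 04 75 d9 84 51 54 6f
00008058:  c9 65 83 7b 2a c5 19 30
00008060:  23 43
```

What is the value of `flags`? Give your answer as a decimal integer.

`flags` follows `size` (8 B), `crc` (8 B), so it starts at offset 8 + 8 = 16 and occupies 2 bytes.
Bytes at offsets 16..17: 23 43.
Big-endian: lowest address holds the most-significant byte.
The bytes are already most-significant first: 0x2343.
0x2343 = 9027.

9027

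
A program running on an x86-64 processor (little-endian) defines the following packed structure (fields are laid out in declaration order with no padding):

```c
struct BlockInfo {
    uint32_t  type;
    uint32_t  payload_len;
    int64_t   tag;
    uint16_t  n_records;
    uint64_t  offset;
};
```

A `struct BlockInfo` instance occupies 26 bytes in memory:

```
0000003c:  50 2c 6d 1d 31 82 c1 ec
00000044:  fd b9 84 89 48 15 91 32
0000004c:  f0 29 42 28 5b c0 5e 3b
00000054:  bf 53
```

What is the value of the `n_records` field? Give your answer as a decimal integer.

10736

`n_records` follows `type` (4 B), `payload_len` (4 B), `tag` (8 B), so it starts at offset 4 + 4 + 8 = 16 and occupies 2 bytes.
Bytes at offsets 16..17: F0 29.
Little-endian: lowest address holds the least-significant byte.
Reassemble most-significant byte first: 29 F0 → 0x29F0.
0x29F0 = 10736.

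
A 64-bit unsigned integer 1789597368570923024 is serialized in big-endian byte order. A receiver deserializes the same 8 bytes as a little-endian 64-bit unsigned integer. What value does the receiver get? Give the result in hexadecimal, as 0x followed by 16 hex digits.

0x10C8A43453EDD518

1789597368570923024 in 64-bit hexadecimal is 0x18D5ED5334A4C810.
Stored big-endian, the bytes at ascending addresses are 18 D5 ED 53 34 A4 C8 10.
Read back as little-endian, the first byte is least significant, giving 0x10C8A43453EDD518.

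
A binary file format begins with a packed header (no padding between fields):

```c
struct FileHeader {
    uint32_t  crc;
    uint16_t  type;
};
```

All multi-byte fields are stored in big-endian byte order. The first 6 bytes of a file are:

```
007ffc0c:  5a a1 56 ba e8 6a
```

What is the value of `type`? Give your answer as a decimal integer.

`type` follows `crc` (4 bytes), so it starts at byte offset 4 and occupies 2 bytes.
Bytes at offsets 4..5: E8 6A.
Big-endian stores the most-significant byte at the lowest address.
The bytes are already most-significant first: 0xE86A.
0xE86A = 59498.

59498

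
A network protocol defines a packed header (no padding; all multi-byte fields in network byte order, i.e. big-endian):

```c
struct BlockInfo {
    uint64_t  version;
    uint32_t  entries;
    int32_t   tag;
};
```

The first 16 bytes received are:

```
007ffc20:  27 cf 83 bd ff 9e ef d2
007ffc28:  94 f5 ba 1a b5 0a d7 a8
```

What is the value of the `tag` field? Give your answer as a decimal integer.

`tag` follows `version` (8 B), `entries` (4 B), so it starts at offset 8 + 4 = 12 and occupies 4 bytes.
Bytes at offsets 12..15: B5 0A D7 A8.
Big-endian: lowest address holds the most-significant byte.
The bytes are already most-significant first: 0xB50AD7A8.
Top bit is set, so as a signed 32-bit value this is 0xB50AD7A8 − 2^32 = -1257580632.

-1257580632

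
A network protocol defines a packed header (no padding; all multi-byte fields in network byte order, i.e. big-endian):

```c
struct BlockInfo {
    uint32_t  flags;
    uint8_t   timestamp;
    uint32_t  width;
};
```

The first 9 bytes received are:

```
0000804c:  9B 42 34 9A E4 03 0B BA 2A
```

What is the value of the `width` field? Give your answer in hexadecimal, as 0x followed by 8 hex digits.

0x030BBA2A

`width` follows `flags` (4 B), `timestamp` (1 B), so it starts at offset 4 + 1 = 5 and occupies 4 bytes.
Bytes at offsets 5..8: 03 0B BA 2A.
Big-endian stores the most-significant byte at the lowest address.
The bytes are already most-significant first: 0x030BBA2A.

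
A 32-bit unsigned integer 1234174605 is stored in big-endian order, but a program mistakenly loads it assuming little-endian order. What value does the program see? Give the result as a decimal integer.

2365755465

1234174605 in 32-bit hexadecimal is 0x4990028D.
Stored big-endian, the bytes at ascending addresses are 49 90 02 8D.
Read back as little-endian, the first byte is least significant, giving 0x8D029049.
0x8D029049 = 2365755465.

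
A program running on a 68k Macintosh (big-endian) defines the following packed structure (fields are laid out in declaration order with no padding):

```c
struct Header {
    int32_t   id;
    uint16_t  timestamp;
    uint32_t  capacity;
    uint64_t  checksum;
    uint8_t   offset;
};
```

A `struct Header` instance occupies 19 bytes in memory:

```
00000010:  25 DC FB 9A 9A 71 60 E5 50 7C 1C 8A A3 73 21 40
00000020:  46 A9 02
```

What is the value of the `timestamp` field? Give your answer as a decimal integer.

39537

`timestamp` follows `id` (4 bytes), so it starts at byte offset 4 and occupies 2 bytes.
Bytes at offsets 4..5: 9A 71.
Big-endian stores the most-significant byte at the lowest address.
The bytes are already most-significant first: 0x9A71.
0x9A71 = 39537.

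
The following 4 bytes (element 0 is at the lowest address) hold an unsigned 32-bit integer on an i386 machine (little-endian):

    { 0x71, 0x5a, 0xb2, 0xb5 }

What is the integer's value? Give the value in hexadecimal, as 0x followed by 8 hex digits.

0xB5B25A71

In little-endian order the low byte comes first in memory.
Reassemble most-significant byte first: B5 B2 5A 71 → 0xB5B25A71.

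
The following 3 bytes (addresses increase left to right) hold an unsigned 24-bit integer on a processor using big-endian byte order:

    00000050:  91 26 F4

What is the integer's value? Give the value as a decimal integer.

Big-endian: lowest address holds the most-significant byte.
The bytes are already most-significant first: 0x9126F4.
0x9126F4 = 9512692.

9512692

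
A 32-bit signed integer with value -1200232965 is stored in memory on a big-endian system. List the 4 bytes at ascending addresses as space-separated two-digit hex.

Two's complement of -1200232965 in 32 bits: 1200232965 = 0x478A1A05; invert → 0xB875E5FA; add 1 → 0xB875E5FB.
Split into bytes (most-significant first): B8 75 E5 FB.
Big-endian: lowest address holds the most-significant byte.
So the memory order matches the most-significant-first order: B8 75 E5 FB.

B8 75 E5 FB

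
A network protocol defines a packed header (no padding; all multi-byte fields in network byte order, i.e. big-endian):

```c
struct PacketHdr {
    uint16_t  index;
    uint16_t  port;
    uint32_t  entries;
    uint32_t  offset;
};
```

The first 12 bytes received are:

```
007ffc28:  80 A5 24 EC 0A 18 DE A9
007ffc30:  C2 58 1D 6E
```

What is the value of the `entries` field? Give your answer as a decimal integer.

169402025

`entries` follows `index` (2 B), `port` (2 B), so it starts at offset 2 + 2 = 4 and occupies 4 bytes.
Bytes at offsets 4..7: 0A 18 DE A9.
Big-endian: lowest address holds the most-significant byte.
The bytes are already most-significant first: 0x0A18DEA9.
0x0A18DEA9 = 169402025.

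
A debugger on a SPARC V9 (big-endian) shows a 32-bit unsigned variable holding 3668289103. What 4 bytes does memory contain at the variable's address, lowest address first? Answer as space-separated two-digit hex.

3668289103 in hexadecimal, padded to 32 bits, is 0xDAA5A64F.
Split into bytes (most-significant first): DA A5 A6 4F.
Big-endian: lowest address holds the most-significant byte.
So the memory order matches the most-significant-first order: DA A5 A6 4F.

DA A5 A6 4F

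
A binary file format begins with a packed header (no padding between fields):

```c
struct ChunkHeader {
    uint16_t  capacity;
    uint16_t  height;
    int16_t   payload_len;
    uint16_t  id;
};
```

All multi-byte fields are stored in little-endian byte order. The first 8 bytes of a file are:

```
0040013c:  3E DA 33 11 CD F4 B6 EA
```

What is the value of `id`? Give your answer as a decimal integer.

60086

`id` follows `capacity` (2 B), `height` (2 B), `payload_len` (2 B), so it starts at offset 2 + 2 + 2 = 6 and occupies 2 bytes.
Bytes at offsets 6..7: B6 EA.
Little-endian: lowest address holds the least-significant byte.
Reassemble most-significant byte first: EA B6 → 0xEAB6.
0xEAB6 = 60086.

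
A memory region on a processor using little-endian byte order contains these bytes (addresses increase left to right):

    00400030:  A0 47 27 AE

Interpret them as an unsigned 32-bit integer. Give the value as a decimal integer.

Little-endian stores the least-significant byte at the lowest address.
Reassemble most-significant byte first: AE 27 47 A0 → 0xAE2747A0.
0xAE2747A0 = 2921809824.

2921809824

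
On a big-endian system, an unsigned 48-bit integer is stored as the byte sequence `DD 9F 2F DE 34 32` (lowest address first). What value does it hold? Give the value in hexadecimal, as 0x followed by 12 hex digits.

Big-endian: lowest address holds the most-significant byte.
The bytes are already most-significant first: 0xDD9F2FDE3432.

0xDD9F2FDE3432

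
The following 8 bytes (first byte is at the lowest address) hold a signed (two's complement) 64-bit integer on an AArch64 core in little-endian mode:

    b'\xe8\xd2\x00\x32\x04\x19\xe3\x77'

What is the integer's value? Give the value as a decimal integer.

In little-endian order the low byte comes first in memory.
Reassemble most-significant byte first: 77 E3 19 04 32 00 D2 E8 → 0x77E319043200D2E8.
0x77E319043200D2E8 = 8638776016036221672.

8638776016036221672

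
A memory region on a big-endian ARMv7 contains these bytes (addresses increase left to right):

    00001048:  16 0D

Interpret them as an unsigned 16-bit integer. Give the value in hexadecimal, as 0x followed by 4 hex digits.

0x160D

Big-endian: lowest address holds the most-significant byte.
The bytes are already most-significant first: 0x160D.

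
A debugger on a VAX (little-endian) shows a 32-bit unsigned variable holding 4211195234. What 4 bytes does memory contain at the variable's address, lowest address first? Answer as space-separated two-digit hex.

4211195234 in hexadecimal, padded to 32 bits, is 0xFB01BD62.
Split into bytes (most-significant first): FB 01 BD 62.
In little-endian order the low byte comes first in memory.
So at ascending addresses the bytes are 62 BD 01 FB.

62 BD 01 FB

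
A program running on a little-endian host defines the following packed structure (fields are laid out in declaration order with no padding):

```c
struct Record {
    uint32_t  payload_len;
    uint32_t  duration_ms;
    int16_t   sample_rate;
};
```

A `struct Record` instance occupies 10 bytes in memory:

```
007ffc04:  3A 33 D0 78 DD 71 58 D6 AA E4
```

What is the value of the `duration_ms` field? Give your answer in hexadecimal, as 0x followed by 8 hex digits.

0xD65871DD

`duration_ms` follows `payload_len` (4 bytes), so it starts at byte offset 4 and occupies 4 bytes.
Bytes at offsets 4..7: DD 71 58 D6.
Little-endian: lowest address holds the least-significant byte.
Reassemble most-significant byte first: D6 58 71 DD → 0xD65871DD.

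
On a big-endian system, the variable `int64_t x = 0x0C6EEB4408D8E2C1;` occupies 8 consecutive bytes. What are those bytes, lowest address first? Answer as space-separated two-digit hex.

Split into bytes (most-significant first): 0C 6E EB 44 08 D8 E2 C1.
In big-endian order the high byte comes first in memory.
So the memory order matches the most-significant-first order: 0C 6E EB 44 08 D8 E2 C1.

0C 6E EB 44 08 D8 E2 C1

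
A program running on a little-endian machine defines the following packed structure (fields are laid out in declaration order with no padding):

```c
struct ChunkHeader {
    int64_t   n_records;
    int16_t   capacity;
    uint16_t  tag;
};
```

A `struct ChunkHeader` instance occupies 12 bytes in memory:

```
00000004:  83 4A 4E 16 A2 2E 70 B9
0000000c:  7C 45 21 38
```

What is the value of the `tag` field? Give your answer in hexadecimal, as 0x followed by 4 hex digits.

0x3821

`tag` follows `n_records` (8 B), `capacity` (2 B), so it starts at offset 8 + 2 = 10 and occupies 2 bytes.
Bytes at offsets 10..11: 21 38.
Little-endian stores the least-significant byte at the lowest address.
Reassemble most-significant byte first: 38 21 → 0x3821.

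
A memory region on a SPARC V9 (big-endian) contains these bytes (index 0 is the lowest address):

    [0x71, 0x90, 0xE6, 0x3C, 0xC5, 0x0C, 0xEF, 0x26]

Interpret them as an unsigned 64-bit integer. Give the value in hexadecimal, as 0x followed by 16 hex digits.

0x7190E63CC50CEF26

Big-endian stores the most-significant byte at the lowest address.
The bytes are already most-significant first: 0x7190E63CC50CEF26.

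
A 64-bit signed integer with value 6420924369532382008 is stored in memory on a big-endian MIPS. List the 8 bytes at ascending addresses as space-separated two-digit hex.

6420924369532382008 in hexadecimal, padded to 64 bits, is 0x591BB4B1CFA06B38.
Split into bytes (most-significant first): 59 1B B4 B1 CF A0 6B 38.
Big-endian stores the most-significant byte at the lowest address.
So the memory order matches the most-significant-first order: 59 1B B4 B1 CF A0 6B 38.

59 1B B4 B1 CF A0 6B 38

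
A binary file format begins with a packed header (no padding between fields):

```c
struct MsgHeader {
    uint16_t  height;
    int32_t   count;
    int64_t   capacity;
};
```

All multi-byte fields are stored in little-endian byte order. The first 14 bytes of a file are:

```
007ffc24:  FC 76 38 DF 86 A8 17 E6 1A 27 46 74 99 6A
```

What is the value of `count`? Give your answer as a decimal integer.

-1467556040

`count` follows `height` (2 bytes), so it starts at byte offset 2 and occupies 4 bytes.
Bytes at offsets 2..5: 38 DF 86 A8.
Little-endian: lowest address holds the least-significant byte.
Reassemble most-significant byte first: A8 86 DF 38 → 0xA886DF38.
Top bit is set, so as a signed 32-bit value this is 0xA886DF38 − 2^32 = -1467556040.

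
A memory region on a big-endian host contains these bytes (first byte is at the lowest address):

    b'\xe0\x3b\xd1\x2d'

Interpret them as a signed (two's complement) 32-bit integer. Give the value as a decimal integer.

Big-endian stores the most-significant byte at the lowest address.
The bytes are already most-significant first: 0xE03BD12D.
Top bit is set, so as a signed 32-bit value this is 0xE03BD12D − 2^32 = -532950739.

-532950739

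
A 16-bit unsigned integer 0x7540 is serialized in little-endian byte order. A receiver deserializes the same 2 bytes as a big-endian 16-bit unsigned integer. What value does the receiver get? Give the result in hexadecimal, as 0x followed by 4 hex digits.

0x4075

Stored little-endian, the bytes at ascending addresses are 40 75.
Read back as big-endian, the last byte is least significant, giving 0x4075.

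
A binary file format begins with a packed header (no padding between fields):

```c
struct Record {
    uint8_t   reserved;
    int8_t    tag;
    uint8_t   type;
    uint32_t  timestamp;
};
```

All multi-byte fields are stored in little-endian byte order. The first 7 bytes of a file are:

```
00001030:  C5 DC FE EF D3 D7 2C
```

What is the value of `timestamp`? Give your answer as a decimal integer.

`timestamp` follows `reserved` (1 B), `tag` (1 B), `type` (1 B), so it starts at offset 1 + 1 + 1 = 3 and occupies 4 bytes.
Bytes at offsets 3..6: EF D3 D7 2C.
In little-endian order the low byte comes first in memory.
Reassemble most-significant byte first: 2C D7 D3 EF → 0x2CD7D3EF.
0x2CD7D3EF = 752341999.

752341999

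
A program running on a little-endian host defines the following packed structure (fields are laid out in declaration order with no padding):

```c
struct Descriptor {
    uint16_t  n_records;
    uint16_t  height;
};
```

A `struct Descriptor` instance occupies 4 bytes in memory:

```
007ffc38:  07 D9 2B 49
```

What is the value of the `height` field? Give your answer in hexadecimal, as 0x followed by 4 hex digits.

0x492B

`height` follows `n_records` (2 bytes), so it starts at byte offset 2 and occupies 2 bytes.
Bytes at offsets 2..3: 2B 49.
Little-endian stores the least-significant byte at the lowest address.
Reassemble most-significant byte first: 49 2B → 0x492B.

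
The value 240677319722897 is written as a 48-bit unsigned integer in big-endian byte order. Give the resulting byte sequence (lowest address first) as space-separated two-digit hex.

240677319722897 in hexadecimal, padded to 48 bits, is 0xDAE50E25C791.
Split into bytes (most-significant first): DA E5 0E 25 C7 91.
In big-endian order the high byte comes first in memory.
So the memory order matches the most-significant-first order: DA E5 0E 25 C7 91.

DA E5 0E 25 C7 91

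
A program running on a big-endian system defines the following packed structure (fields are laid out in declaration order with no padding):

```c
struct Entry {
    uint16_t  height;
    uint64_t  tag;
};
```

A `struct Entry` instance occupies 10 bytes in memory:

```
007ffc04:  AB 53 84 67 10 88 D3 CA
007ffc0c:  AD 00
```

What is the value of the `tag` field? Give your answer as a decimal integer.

9540612515462556928

`tag` follows `height` (2 bytes), so it starts at byte offset 2 and occupies 8 bytes.
Bytes at offsets 2..9: 84 67 10 88 D3 CA AD 00.
Big-endian stores the most-significant byte at the lowest address.
The bytes are already most-significant first: 0x84671088D3CAAD00.
0x84671088D3CAAD00 = 9540612515462556928.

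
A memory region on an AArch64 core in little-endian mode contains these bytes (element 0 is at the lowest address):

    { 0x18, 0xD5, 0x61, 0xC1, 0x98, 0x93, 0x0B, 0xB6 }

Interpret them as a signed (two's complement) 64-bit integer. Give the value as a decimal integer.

Little-endian stores the least-significant byte at the lowest address.
Reassemble most-significant byte first: B6 0B 93 98 C1 61 D5 18 → 0xB60B9398C161D518.
Top bit is set, so as a signed 64-bit value this is 0xB60B9398C161D518 − 2^64 = -5329003449774123752.

-5329003449774123752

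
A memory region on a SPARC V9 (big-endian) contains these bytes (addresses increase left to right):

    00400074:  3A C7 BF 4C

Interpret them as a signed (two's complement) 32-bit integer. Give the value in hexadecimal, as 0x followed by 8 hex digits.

Big-endian: lowest address holds the most-significant byte.
The bytes are already most-significant first: 0x3AC7BF4C.

0x3AC7BF4C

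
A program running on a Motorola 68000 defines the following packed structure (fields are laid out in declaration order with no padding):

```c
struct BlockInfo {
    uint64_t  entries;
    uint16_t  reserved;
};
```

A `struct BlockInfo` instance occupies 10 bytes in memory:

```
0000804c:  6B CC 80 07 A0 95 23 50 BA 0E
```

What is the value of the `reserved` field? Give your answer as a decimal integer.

`reserved` follows `entries` (8 bytes), so it starts at byte offset 8 and occupies 2 bytes.
Bytes at offsets 8..9: BA 0E.
In big-endian order the high byte comes first in memory.
The bytes are already most-significant first: 0xBA0E.
0xBA0E = 47630.

47630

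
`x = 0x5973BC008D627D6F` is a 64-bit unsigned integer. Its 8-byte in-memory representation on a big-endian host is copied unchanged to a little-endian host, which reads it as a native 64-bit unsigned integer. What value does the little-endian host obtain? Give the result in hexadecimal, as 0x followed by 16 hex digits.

0x6F7D628D00BC7359

Stored big-endian, the bytes at ascending addresses are 59 73 BC 00 8D 62 7D 6F.
Read back as little-endian, the first byte is least significant, giving 0x6F7D628D00BC7359.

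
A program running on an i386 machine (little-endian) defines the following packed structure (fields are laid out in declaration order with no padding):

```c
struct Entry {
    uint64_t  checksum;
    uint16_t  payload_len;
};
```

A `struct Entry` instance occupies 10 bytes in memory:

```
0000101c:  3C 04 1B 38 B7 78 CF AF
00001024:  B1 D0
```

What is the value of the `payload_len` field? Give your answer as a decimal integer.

53425

`payload_len` follows `checksum` (8 bytes), so it starts at byte offset 8 and occupies 2 bytes.
Bytes at offsets 8..9: B1 D0.
Little-endian: lowest address holds the least-significant byte.
Reassemble most-significant byte first: D0 B1 → 0xD0B1.
0xD0B1 = 53425.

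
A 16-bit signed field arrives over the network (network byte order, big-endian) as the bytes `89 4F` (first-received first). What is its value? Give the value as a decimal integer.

-30385

Big-endian stores the most-significant byte at the lowest address.
The bytes are already most-significant first: 0x894F.
Top bit is set, so as a signed 16-bit value this is 0x894F − 2^16 = -30385.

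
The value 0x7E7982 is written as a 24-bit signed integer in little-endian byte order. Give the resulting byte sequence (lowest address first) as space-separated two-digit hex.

82 79 7E

Split into bytes (most-significant first): 7E 79 82.
In little-endian order the low byte comes first in memory.
So at ascending addresses the bytes are 82 79 7E.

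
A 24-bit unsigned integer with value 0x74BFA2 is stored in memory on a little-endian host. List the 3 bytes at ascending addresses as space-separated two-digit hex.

A2 BF 74

Split into bytes (most-significant first): 74 BF A2.
Little-endian stores the least-significant byte at the lowest address.
So at ascending addresses the bytes are A2 BF 74.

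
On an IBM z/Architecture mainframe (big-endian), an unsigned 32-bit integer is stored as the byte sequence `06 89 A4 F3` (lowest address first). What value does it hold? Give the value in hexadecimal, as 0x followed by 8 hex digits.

0x0689A4F3

Big-endian: lowest address holds the most-significant byte.
The bytes are already most-significant first: 0x0689A4F3.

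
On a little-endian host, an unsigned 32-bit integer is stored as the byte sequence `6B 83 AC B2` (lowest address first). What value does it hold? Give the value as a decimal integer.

2997650283

Little-endian: lowest address holds the least-significant byte.
Reassemble most-significant byte first: B2 AC 83 6B → 0xB2AC836B.
0xB2AC836B = 2997650283.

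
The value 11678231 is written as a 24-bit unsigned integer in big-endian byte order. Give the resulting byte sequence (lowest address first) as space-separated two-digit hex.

B2 32 17

11678231 in hexadecimal, padded to 24 bits, is 0xB23217.
Split into bytes (most-significant first): B2 32 17.
In big-endian order the high byte comes first in memory.
So the memory order matches the most-significant-first order: B2 32 17.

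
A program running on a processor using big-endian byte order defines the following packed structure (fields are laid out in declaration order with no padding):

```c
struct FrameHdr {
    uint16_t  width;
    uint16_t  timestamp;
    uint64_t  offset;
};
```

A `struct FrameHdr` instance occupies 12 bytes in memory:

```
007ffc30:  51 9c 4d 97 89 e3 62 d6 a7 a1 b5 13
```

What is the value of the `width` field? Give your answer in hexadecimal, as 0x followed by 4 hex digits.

0x519C

`width` is the first field, at byte offset 0, occupying 2 bytes.
Bytes at offsets 0..1: 51 9C.
Big-endian stores the most-significant byte at the lowest address.
The bytes are already most-significant first: 0x519C.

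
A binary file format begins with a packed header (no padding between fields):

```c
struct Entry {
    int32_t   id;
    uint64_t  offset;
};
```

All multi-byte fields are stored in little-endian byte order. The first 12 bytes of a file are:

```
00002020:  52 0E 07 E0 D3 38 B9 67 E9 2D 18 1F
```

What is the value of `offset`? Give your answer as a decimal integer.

`offset` follows `id` (4 bytes), so it starts at byte offset 4 and occupies 8 bytes.
Bytes at offsets 4..11: D3 38 B9 67 E9 2D 18 1F.
In little-endian order the low byte comes first in memory.
Reassemble most-significant byte first: 1F 18 2D E9 67 B9 38 D3 → 0x1F182DE967B938D3.
0x1F182DE967B938D3 = 2240591295107643603.

2240591295107643603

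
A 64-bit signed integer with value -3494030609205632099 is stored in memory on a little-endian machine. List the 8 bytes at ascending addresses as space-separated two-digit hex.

Two's complement of -3494030609205632099 in 64 bits: 3494030609205632099 = 0x307D4A53B00B1C63; invert → 0xCF82B5AC4FF4E39C; add 1 → 0xCF82B5AC4FF4E39D.
Split into bytes (most-significant first): CF 82 B5 AC 4F F4 E3 9D.
In little-endian order the low byte comes first in memory.
So at ascending addresses the bytes are 9D E3 F4 4F AC B5 82 CF.

9D E3 F4 4F AC B5 82 CF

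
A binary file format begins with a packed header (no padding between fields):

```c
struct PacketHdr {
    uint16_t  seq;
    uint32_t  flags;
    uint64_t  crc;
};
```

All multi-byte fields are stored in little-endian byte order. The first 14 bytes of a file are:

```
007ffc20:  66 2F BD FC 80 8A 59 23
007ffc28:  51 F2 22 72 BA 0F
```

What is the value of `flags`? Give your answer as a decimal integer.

2323709117

`flags` follows `seq` (2 bytes), so it starts at byte offset 2 and occupies 4 bytes.
Bytes at offsets 2..5: BD FC 80 8A.
Little-endian stores the least-significant byte at the lowest address.
Reassemble most-significant byte first: 8A 80 FC BD → 0x8A80FCBD.
0x8A80FCBD = 2323709117.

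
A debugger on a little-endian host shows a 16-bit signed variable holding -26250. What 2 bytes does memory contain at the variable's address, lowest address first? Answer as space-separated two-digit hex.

Two's complement of -26250 in 16 bits: 26250 = 0x668A; invert → 0x9975; add 1 → 0x9976.
Split into bytes (most-significant first): 99 76.
Little-endian: lowest address holds the least-significant byte.
So at ascending addresses the bytes are 76 99.

76 99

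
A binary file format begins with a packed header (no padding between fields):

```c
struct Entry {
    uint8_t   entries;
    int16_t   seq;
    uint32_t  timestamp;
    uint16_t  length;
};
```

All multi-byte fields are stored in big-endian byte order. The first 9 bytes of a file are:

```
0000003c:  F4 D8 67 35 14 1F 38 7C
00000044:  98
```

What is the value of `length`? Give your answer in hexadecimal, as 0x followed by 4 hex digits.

0x7C98

`length` follows `entries` (1 B), `seq` (2 B), `timestamp` (4 B), so it starts at offset 1 + 2 + 4 = 7 and occupies 2 bytes.
Bytes at offsets 7..8: 7C 98.
Big-endian stores the most-significant byte at the lowest address.
The bytes are already most-significant first: 0x7C98.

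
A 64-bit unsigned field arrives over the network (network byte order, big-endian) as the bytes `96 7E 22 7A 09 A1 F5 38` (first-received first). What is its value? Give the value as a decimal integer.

Big-endian stores the most-significant byte at the lowest address.
The bytes are already most-significant first: 0x967E227A09A1F538.
0x967E227A09A1F538 = 10844142860297696568.

10844142860297696568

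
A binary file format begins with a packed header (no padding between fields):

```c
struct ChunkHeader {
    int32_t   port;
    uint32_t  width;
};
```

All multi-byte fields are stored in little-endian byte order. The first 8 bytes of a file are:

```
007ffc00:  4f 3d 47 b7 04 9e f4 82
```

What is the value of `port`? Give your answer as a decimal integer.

`port` is the first field, at byte offset 0, occupying 4 bytes.
Bytes at offsets 0..3: 4F 3D 47 B7.
Little-endian: lowest address holds the least-significant byte.
Reassemble most-significant byte first: B7 47 3D 4F → 0xB7473D4F.
Top bit is set, so as a signed 32-bit value this is 0xB7473D4F − 2^32 = -1220068017.

-1220068017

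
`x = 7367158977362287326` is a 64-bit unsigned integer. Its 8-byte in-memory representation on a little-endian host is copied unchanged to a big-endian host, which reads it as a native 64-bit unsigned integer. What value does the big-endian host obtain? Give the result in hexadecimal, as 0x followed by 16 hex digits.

0xDE5A82990E683D66

7367158977362287326 in 64-bit hexadecimal is 0x663D680E99825ADE.
Stored little-endian, the bytes at ascending addresses are DE 5A 82 99 0E 68 3D 66.
Read back as big-endian, the last byte is least significant, giving 0xDE5A82990E683D66.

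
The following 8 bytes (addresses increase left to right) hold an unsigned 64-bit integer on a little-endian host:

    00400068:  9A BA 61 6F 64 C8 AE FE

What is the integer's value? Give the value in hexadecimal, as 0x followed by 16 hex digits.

Little-endian: lowest address holds the least-significant byte.
Reassemble most-significant byte first: FE AE C8 64 6F 61 BA 9A → 0xFEAEC8646F61BA9A.

0xFEAEC8646F61BA9A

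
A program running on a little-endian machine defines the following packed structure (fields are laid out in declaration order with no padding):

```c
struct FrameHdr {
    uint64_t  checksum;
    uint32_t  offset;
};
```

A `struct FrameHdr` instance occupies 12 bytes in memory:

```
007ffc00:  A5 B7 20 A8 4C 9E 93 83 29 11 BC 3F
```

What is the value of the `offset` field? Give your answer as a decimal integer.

`offset` follows `checksum` (8 bytes), so it starts at byte offset 8 and occupies 4 bytes.
Bytes at offsets 8..11: 29 11 BC 3F.
Little-endian stores the least-significant byte at the lowest address.
Reassemble most-significant byte first: 3F BC 11 29 → 0x3FBC1129.
0x3FBC1129 = 1069289769.

1069289769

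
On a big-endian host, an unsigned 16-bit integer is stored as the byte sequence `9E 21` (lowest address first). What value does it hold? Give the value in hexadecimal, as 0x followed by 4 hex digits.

0x9E21

Big-endian: lowest address holds the most-significant byte.
The bytes are already most-significant first: 0x9E21.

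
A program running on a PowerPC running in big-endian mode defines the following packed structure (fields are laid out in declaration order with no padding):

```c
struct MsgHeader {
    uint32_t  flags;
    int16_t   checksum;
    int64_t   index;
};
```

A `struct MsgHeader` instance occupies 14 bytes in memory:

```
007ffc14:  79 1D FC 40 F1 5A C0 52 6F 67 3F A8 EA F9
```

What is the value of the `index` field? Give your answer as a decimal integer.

-4588482581096764679

`index` follows `flags` (4 B), `checksum` (2 B), so it starts at offset 4 + 2 = 6 and occupies 8 bytes.
Bytes at offsets 6..13: C0 52 6F 67 3F A8 EA F9.
In big-endian order the high byte comes first in memory.
The bytes are already most-significant first: 0xC0526F673FA8EAF9.
Top bit is set, so as a signed 64-bit value this is 0xC0526F673FA8EAF9 − 2^64 = -4588482581096764679.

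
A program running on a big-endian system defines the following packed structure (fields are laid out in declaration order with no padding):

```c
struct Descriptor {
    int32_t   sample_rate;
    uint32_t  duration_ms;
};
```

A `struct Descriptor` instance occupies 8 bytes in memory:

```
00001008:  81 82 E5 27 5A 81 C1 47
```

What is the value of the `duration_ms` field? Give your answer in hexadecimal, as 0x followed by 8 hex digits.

0x5A81C147

`duration_ms` follows `sample_rate` (4 bytes), so it starts at byte offset 4 and occupies 4 bytes.
Bytes at offsets 4..7: 5A 81 C1 47.
Big-endian: lowest address holds the most-significant byte.
The bytes are already most-significant first: 0x5A81C147.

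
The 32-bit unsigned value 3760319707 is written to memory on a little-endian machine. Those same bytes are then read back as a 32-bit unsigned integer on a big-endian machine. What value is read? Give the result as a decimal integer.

3689685472

3760319707 in 32-bit hexadecimal is 0xE021ECDB.
Stored little-endian, the bytes at ascending addresses are DB EC 21 E0.
Read back as big-endian, the last byte is least significant, giving 0xDBEC21E0.
0xDBEC21E0 = 3689685472.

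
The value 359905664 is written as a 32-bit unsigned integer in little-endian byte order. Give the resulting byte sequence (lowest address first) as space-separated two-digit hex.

80 B9 73 15

359905664 in hexadecimal, padded to 32 bits, is 0x1573B980.
Split into bytes (most-significant first): 15 73 B9 80.
In little-endian order the low byte comes first in memory.
So at ascending addresses the bytes are 80 B9 73 15.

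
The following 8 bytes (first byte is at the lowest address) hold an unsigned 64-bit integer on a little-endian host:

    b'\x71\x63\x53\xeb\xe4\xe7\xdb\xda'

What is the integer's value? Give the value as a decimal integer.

15770453490554594161

Little-endian: lowest address holds the least-significant byte.
Reassemble most-significant byte first: DA DB E7 E4 EB 53 63 71 → 0xDADBE7E4EB536371.
0xDADBE7E4EB536371 = 15770453490554594161.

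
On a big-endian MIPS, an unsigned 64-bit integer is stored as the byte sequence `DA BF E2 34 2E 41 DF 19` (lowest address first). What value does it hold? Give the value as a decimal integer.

15762565934562271001

Big-endian: lowest address holds the most-significant byte.
The bytes are already most-significant first: 0xDABFE2342E41DF19.
0xDABFE2342E41DF19 = 15762565934562271001.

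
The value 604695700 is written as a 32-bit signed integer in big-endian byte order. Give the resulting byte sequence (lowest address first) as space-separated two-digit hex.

24 0A EC 94

604695700 in hexadecimal, padded to 32 bits, is 0x240AEC94.
Split into bytes (most-significant first): 24 0A EC 94.
Big-endian: lowest address holds the most-significant byte.
So the memory order matches the most-significant-first order: 24 0A EC 94.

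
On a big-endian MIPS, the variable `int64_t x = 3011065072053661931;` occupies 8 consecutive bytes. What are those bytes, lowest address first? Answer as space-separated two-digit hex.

3011065072053661931 in hexadecimal, padded to 64 bits, is 0x29C973BACF5830EB.
Split into bytes (most-significant first): 29 C9 73 BA CF 58 30 EB.
Big-endian stores the most-significant byte at the lowest address.
So the memory order matches the most-significant-first order: 29 C9 73 BA CF 58 30 EB.

29 C9 73 BA CF 58 30 EB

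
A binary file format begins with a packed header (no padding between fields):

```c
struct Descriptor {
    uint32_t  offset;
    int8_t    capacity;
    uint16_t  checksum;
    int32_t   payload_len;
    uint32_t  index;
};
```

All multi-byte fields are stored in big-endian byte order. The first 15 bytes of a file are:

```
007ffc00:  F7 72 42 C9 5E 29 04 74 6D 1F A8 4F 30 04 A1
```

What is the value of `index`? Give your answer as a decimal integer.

1328546977

`index` follows `offset` (4 B), `capacity` (1 B), `checksum` (2 B), `payload_len` (4 B), so it starts at offset 4 + 1 + 2 + 4 = 11 and occupies 4 bytes.
Bytes at offsets 11..14: 4F 30 04 A1.
Big-endian: lowest address holds the most-significant byte.
The bytes are already most-significant first: 0x4F3004A1.
0x4F3004A1 = 1328546977.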